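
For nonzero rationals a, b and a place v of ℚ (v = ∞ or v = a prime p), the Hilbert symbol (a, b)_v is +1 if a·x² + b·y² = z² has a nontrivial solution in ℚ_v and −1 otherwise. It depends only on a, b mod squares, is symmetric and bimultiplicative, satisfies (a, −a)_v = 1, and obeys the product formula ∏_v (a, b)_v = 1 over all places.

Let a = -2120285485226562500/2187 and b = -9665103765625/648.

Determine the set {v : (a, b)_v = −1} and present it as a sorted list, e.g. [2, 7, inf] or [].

[2, 5, 7, inf]

Mod squares: a ≡ -19635, b ≡ -2. Check v ∈ {∞, 2, 3, 5, 7, 11, 17, 19}.
v=11: a=11^5·(≡10), b=11^2·(≡4) mod 11; (10|11)=-1, (4|11)=+1; (−1)^{5·2·5}·(-1)^2·(+1)^5 = +1.
v=2: v_2(a)=2, v_2(b)=-3; units ≡ 5, 7 (mod 8); ε·ε+αω+βω = 0·1+2·0+-3·1 ≡ 1  ⇒  (a,b)_2 = -1.
v=3: a=3^-7·(≡1), b=3^-4·(≡1) mod 3; (1|3)=+1, (1|3)=+1; (−1)^{-7·-4·1}·(+1)^-4·(+1)^-7 = +1.
v=19: a=19^0·(≡17), b=19^2·(≡5) mod 19; (17|19)=+1, (5|19)=+1; (−1)^{0·2·9}·(+1)^2·(+1)^0 = +1.
v=7: a=7^3·(≡2), b=7^2·(≡3) mod 7; (2|7)=+1, (3|7)=-1; (−1)^{3·2·3}·(+1)^2·(-1)^3 = -1.
v=∞: -19635 < 0 and -2 < 0  ⇒  (a,b)_∞ = -1.
v=17: a=17^3·(≡2), b=17^2·(≡16) mod 17; (2|17)=+1, (16|17)=+1; (−1)^{3·2·8}·(+1)^2·(+1)^3 = +1.
v=5: a=5^9·(≡2), b=5^6·(≡3) mod 5; (2|5)=-1, (3|5)=-1; (−1)^{9·6·2}·(-1)^6·(-1)^9 = -1.
(-19635, -2 / ℚ) ramifies at {2, 5, 7, ∞}: a division algebra.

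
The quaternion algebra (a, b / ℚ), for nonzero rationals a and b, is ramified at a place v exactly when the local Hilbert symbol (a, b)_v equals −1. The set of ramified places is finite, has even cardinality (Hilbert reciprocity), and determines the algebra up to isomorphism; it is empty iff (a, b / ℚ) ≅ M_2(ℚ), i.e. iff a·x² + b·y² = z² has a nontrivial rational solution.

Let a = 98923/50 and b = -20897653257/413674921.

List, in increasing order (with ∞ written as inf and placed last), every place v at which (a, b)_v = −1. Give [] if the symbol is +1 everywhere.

(a, b) ≡ (374, -17) mod (ℚ^×)²; places V = {2, 3, 5, 11, 13, 17, 23, 29, 31, 43, ∞}.
(a,b)_2: α=-1, β=0; u≡3, v≡7 (mod 8); ε(u)ε(v)=1·1, αω(v)=-1·0, βω(u)=0·1; sum ≡ 1  ⇒  -1.
(a,b)_43: α=0, u≡34; β=-4, v≡28 (mod 43); (34|43)=-1, (28|43)=-1; sign (−1)^0·-1^-4·-1^0 = +1.
(a,b)_∞: sgn(374)=+, sgn(-17)=−, so +1.
(a,b)_11: α=1, u≡1; β=-2, v≡3 (mod 11); (1|11)=+1, (3|11)=+1; sign (−1)^0·+1^-2·+1^1 = +1.
(a,b)_23: α=2, u≡18; β=0, v≡1 (mod 23); (18|23)=+1, (1|23)=+1; sign (−1)^0·+1^0·+1^2 = +1.
(a,b)_31: α=0, u≡5; β=2, v≡9 (mod 31); (5|31)=+1, (9|31)=+1; sign (−1)^0·+1^2·+1^0 = +1.
(a,b)_29: α=0, u≡14; β=2, v≡19 (mod 29); (14|29)=-1, (19|29)=-1; sign (−1)^0·-1^2·-1^0 = +1.
(a,b)_3: α=0, u≡2; β=2, v≡1 (mod 3); (2|3)=-1, (1|3)=+1; sign (−1)^0·-1^2·+1^0 = +1.
(a,b)_17: α=1, u≡12; β=1, v≡16 (mod 17); (12|17)=-1, (16|17)=+1; sign (−1)^0·-1^1·+1^1 = -1.
(a,b)_13: α=0, u≡10; β=2, v≡9 (mod 13); (10|13)=+1, (9|13)=+1; sign (−1)^0·+1^2·+1^0 = +1.
(a,b)_5: α=-2, u≡4; β=0, v≡3 (mod 5); (4|5)=+1, (3|5)=-1; sign (−1)^0·+1^0·-1^-2 = +1.
(374, -17 / ℚ) ramifies at {2, 17}: a division algebra.

[2, 17]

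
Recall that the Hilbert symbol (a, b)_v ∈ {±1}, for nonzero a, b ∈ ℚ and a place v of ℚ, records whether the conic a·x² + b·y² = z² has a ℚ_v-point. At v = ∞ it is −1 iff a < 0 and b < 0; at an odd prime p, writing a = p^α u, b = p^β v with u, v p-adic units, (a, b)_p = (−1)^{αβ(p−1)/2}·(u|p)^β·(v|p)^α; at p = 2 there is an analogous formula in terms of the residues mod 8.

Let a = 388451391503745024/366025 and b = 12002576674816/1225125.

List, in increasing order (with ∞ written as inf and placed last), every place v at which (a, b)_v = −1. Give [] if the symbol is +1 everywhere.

(a, b) ≡ (66521, 299011895) mod (ℚ^×)²; places V = {2, 3, 5, 7, 11, 13, 17, 29, 31, 43, ∞}.
(a,b)_43: α=1, u≡33; β=1, v≡22 (mod 43); (33|43)=-1, (22|43)=-1; sign (−1)^1·-1^1·-1^1 = -1.
(a,b)_17: α=1, u≡10; β=1, v≡13 (mod 17); (10|17)=-1, (13|17)=+1; sign (−1)^0·-1^1·+1^1 = -1.
(a,b)_5: α=-2, u≡4; β=-3, v≡1 (mod 5); (4|5)=+1, (1|5)=+1; sign (−1)^0·+1^-3·+1^-2 = +1.
(a,b)_3: α=2, u≡2; β=-4, v≡2 (mod 3); (2|3)=-1, (2|3)=-1; sign (−1)^0·-1^-4·-1^2 = +1.
(a,b)_∞: sgn(66521)=+, sgn(299011895)=+, so +1.
(a,b)_11: α=-4, u≡5; β=-2, v≡7 (mod 11); (5|11)=+1, (7|11)=-1; sign (−1)^0·+1^-2·-1^-4 = +1.
(a,b)_2: α=14, β=12; u≡1, v≡7 (mod 8); ε(u)ε(v)=0·1, αω(v)=14·0, βω(u)=12·0; sum ≡ 0  ⇒  +1.
(a,b)_7: α=3, u≡4; β=3, v≡2 (mod 7); (4|7)=+1, (2|7)=+1; sign (−1)^1·+1^3·+1^3 = -1.
(a,b)_31: α=2, u≡30; β=1, v≡20 (mod 31); (30|31)=-1, (20|31)=+1; sign (−1)^0·-1^1·+1^2 = -1.
(a,b)_13: α=1, u≡8; β=1, v≡6 (mod 13); (8|13)=-1, (6|13)=-1; sign (−1)^0·-1^1·-1^1 = +1.
(a,b)_29: α=2, u≡22; β=1, v≡17 (mod 29); (22|29)=+1, (17|29)=-1; sign (−1)^0·+1^1·-1^2 = +1.
Ram(66521, 299011895) = {7, 17, 31, 43}; no ℚ_7-point on the conic.

[7, 17, 31, 43]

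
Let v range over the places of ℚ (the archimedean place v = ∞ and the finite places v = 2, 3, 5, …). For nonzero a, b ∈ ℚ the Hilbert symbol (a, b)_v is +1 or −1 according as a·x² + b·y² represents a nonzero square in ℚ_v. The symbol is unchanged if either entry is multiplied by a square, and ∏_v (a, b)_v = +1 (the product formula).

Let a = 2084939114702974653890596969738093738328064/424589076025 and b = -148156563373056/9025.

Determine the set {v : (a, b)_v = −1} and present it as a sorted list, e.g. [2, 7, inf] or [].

Mod squares: a ≡ 3169874, b ≡ -36453551. Check v ∈ {∞, 2, 3, 5, 7, 17, 19, 23, 29, 31, 41, 43}.
v=19: a=19^-8·(≡1), b=19^-2·(≡7) mod 19; (1|19)=+1, (7|19)=+1; (−1)^{-8·-2·9}·(+1)^-2·(+1)^-8 = +1.
v=∞: 3169874 > 0 and -36453551 < 0  ⇒  (a,b)_∞ = +1.
v=31: a=31^3·(≡19), b=31^1·(≡16) mod 31; (19|31)=+1, (16|31)=+1; (−1)^{3·1·15}·(+1)^1·(+1)^3 = -1.
v=17: a=17^2·(≡11), b=17^0·(≡8) mod 17; (11|17)=-1, (8|17)=+1; (−1)^{2·0·8}·(-1)^0·(+1)^2 = +1.
v=2: v_2(a)=23, v_2(b)=10; units ≡ 1, 1 (mod 8); ε·ε+αω+βω = 0·0+23·0+10·0 ≡ 0  ⇒  (a,b)_2 = +1.
v=3: a=3^8·(≡2), b=3^4·(≡1) mod 3; (2|3)=-1, (1|3)=+1; (−1)^{8·4·1}·(-1)^4·(+1)^8 = +1.
v=5: a=5^-2·(≡4), b=5^-2·(≡4) mod 5; (4|5)=+1, (4|5)=+1; (−1)^{-2·-2·2}·(+1)^-2·(+1)^-2 = +1.
v=29: a=29^3·(≡24), b=29^1·(≡26) mod 29; (24|29)=+1, (26|29)=-1; (−1)^{3·1·14}·(+1)^1·(-1)^3 = -1.
v=41: a=41^3·(≡22), b=41^1·(≡24) mod 41; (22|41)=-1, (24|41)=-1; (−1)^{3·1·20}·(-1)^1·(-1)^3 = +1.
v=7: a=7^6·(≡2), b=7^2·(≡3) mod 7; (2|7)=+1, (3|7)=-1; (−1)^{6·2·3}·(+1)^2·(-1)^6 = +1.
v=23: a=23^4·(≡15), b=23^1·(≡9) mod 23; (15|23)=-1, (9|23)=+1; (−1)^{4·1·11}·(-1)^1·(+1)^4 = -1.
v=43: a=43^3·(≡4), b=43^1·(≡17) mod 43; (4|43)=+1, (17|43)=+1; (−1)^{3·1·21}·(+1)^1·(+1)^3 = -1.
(3169874, -36453551 / ℚ) ramifies at {23, 29, 31, 43}: a division algebra.

[23, 29, 31, 43]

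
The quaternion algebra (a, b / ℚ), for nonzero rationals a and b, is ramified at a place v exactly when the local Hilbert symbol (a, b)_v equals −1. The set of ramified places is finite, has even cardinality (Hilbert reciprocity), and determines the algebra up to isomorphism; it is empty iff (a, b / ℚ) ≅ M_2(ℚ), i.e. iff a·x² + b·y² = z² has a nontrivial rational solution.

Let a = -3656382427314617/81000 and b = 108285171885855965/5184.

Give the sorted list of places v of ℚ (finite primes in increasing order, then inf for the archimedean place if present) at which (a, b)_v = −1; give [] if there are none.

Mod squares: a ≡ -170, b ≡ 85085. Check v ∈ {∞, 2, 3, 5, 7, 11, 13, 17, 23}.
v=2: v_2(a)=-3, v_2(b)=-6; units ≡ 3, 5 (mod 8); ε·ε+αω+βω = 1·0+-3·1+-6·1 ≡ 1  ⇒  (a,b)_2 = -1.
v=17: a=17^1·(≡14), b=17^1·(≡14) mod 17; (14|17)=-1, (14|17)=-1; (−1)^{1·1·8}·(-1)^1·(-1)^1 = +1.
v=7: a=7^6·(≡6), b=7^7·(≡6) mod 7; (6|7)=-1, (6|7)=-1; (−1)^{6·7·3}·(-1)^7·(-1)^6 = -1.
v=11: a=11^2·(≡8), b=11^3·(≡7) mod 11; (8|11)=-1, (7|11)=-1; (−1)^{2·3·5}·(-1)^3·(-1)^2 = -1.
v=13: a=13^4·(≡4), b=13^3·(≡7) mod 13; (4|13)=+1, (7|13)=-1; (−1)^{4·3·6}·(+1)^3·(-1)^4 = +1.
v=∞: -170 < 0 and 85085 > 0  ⇒  (a,b)_∞ = +1.
v=23: a=23^2·(≡5), b=23^2·(≡2) mod 23; (5|23)=-1, (2|23)=+1; (−1)^{2·2·11}·(-1)^2·(+1)^2 = +1.
v=5: a=5^-3·(≡1), b=5^1·(≡2) mod 5; (1|5)=+1, (2|5)=-1; (−1)^{-3·1·2}·(+1)^1·(-1)^-3 = -1.
v=3: a=3^-4·(≡1), b=3^-4·(≡2) mod 3; (1|3)=+1, (2|3)=-1; (−1)^{-4·-4·1}·(+1)^-4·(-1)^-4 = +1.
(-170, 85085 / ℚ) ramifies at {2, 5, 7, 11}: a division algebra.

[2, 5, 7, 11]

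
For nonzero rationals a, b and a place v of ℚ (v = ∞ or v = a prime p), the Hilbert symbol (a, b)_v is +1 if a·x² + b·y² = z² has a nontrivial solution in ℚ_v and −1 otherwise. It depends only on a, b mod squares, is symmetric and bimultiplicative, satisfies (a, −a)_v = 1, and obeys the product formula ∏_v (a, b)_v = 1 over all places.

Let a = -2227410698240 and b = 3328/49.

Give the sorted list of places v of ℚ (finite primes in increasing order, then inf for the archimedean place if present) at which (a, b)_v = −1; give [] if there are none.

[2, 5, 7, 13]

Mod squares: a ≡ -1190, b ≡ 13. Check v ∈ {∞, 2, 5, 7, 13, 17}.
v=7: a=7^1·(≡3), b=7^-2·(≡3) mod 7; (3|7)=-1, (3|7)=-1; (−1)^{1·-2·3}·(-1)^-2·(-1)^1 = -1.
v=5: a=5^1·(≡2), b=5^0·(≡2) mod 5; (2|5)=-1, (2|5)=-1; (−1)^{1·0·2}·(-1)^0·(-1)^1 = -1.
v=2: v_2(a)=17, v_2(b)=8; units ≡ 5, 5 (mod 8); ε·ε+αω+βω = 0·0+17·1+8·1 ≡ 1  ⇒  (a,b)_2 = -1.
v=∞: -1190 < 0 and 13 > 0  ⇒  (a,b)_∞ = +1.
v=13: a=13^4·(≡5), b=13^1·(≡10) mod 13; (5|13)=-1, (10|13)=+1; (−1)^{4·1·6}·(-1)^1·(+1)^4 = -1.
v=17: a=17^1·(≡15), b=17^0·(≡2) mod 17; (15|17)=+1, (2|17)=+1; (−1)^{1·0·8}·(+1)^0·(+1)^1 = +1.
Ram(-1190, 13) = {2, 5, 7, 13}; no ℚ_2-point on the conic.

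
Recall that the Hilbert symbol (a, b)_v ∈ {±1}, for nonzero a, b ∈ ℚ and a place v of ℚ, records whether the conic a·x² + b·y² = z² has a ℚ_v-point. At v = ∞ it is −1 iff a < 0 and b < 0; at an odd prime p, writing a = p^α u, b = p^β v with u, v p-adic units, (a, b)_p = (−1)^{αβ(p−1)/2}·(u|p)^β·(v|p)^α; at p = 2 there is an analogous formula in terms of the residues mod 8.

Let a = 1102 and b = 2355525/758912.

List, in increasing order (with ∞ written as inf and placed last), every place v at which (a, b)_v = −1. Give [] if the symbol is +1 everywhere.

(a, b) ≡ (1102, 58) mod (ℚ^×)²; places V = {2, 3, 5, 7, 11, 19, 29, ∞}.
(a,b)_∞: sgn(1102)=+, sgn(58)=+, so +1.
(a,b)_19: α=1, u≡1; β=2, v≡6 (mod 19); (1|19)=+1, (6|19)=+1; sign (−1)^0·+1^2·+1^1 = +1.
(a,b)_3: α=0, u≡1; β=2, v≡1 (mod 3); (1|3)=+1, (1|3)=+1; sign (−1)^0·+1^2·+1^0 = +1.
(a,b)_11: α=0, u≡2; β=-2, v≡9 (mod 11); (2|11)=-1, (9|11)=+1; sign (−1)^0·-1^-2·+1^0 = +1.
(a,b)_7: α=0, u≡3; β=-2, v≡1 (mod 7); (3|7)=-1, (1|7)=+1; sign (−1)^0·-1^-2·+1^0 = +1.
(a,b)_29: α=1, u≡9; β=1, v≡26 (mod 29); (9|29)=+1, (26|29)=-1; sign (−1)^0·+1^1·-1^1 = -1.
(a,b)_2: α=1, β=-7; u≡7, v≡5 (mod 8); ε(u)ε(v)=1·0, αω(v)=1·1, βω(u)=-7·0; sum ≡ 1  ⇒  -1.
(a,b)_5: α=0, u≡2; β=2, v≡3 (mod 5); (2|5)=-1, (3|5)=-1; sign (−1)^0·-1^2·-1^0 = +1.
|Ram(1102, 58)| = 2, even; anisotropic at {2, 29}.

[2, 29]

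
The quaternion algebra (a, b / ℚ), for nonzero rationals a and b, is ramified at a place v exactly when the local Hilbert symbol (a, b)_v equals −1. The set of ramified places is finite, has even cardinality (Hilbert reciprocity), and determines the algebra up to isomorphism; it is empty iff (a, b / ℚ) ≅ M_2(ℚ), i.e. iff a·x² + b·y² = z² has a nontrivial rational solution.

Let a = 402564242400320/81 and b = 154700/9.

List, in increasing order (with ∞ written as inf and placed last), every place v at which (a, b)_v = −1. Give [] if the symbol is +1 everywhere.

Mod squares: a ≡ 37145, b ≡ 1547. Check v ∈ {∞, 2, 3, 5, 7, 11, 13, 17, 19, 23}.
v=19: a=19^1·(≡4), b=19^0·(≡15) mod 19; (4|19)=+1, (15|19)=-1; (−1)^{1·0·9}·(+1)^0·(-1)^1 = -1.
v=∞: 37145 > 0 and 1547 > 0  ⇒  (a,b)_∞ = +1.
v=17: a=17^1·(≡15), b=17^1·(≡10) mod 17; (15|17)=+1, (10|17)=-1; (−1)^{1·1·8}·(+1)^1·(-1)^1 = -1.
v=13: a=13^4·(≡3), b=13^1·(≡2) mod 13; (3|13)=+1, (2|13)=-1; (−1)^{4·1·6}·(+1)^1·(-1)^4 = +1.
v=11: a=11^2·(≡3), b=11^0·(≡2) mod 11; (3|11)=+1, (2|11)=-1; (−1)^{2·0·5}·(+1)^0·(-1)^2 = +1.
v=3: a=3^-4·(≡2), b=3^-2·(≡2) mod 3; (2|3)=-1, (2|3)=-1; (−1)^{-4·-2·1}·(-1)^-2·(-1)^-4 = +1.
v=23: a=23^1·(≡15), b=23^0·(≡13) mod 23; (15|23)=-1, (13|23)=+1; (−1)^{1·0·11}·(-1)^0·(+1)^1 = +1.
v=7: a=7^2·(≡5), b=7^1·(≡4) mod 7; (5|7)=-1, (4|7)=+1; (−1)^{2·1·3}·(-1)^1·(+1)^2 = -1.
v=5: a=5^1·(≡4), b=5^2·(≡2) mod 5; (4|5)=+1, (2|5)=-1; (−1)^{1·2·2}·(+1)^2·(-1)^1 = -1.
v=2: v_2(a)=6, v_2(b)=2; units ≡ 1, 3 (mod 8); ε·ε+αω+βω = 0·1+6·1+2·0 ≡ 0  ⇒  (a,b)_2 = +1.
(37145, 1547 / ℚ) ramifies at {5, 7, 17, 19}: a division algebra.

[5, 7, 17, 19]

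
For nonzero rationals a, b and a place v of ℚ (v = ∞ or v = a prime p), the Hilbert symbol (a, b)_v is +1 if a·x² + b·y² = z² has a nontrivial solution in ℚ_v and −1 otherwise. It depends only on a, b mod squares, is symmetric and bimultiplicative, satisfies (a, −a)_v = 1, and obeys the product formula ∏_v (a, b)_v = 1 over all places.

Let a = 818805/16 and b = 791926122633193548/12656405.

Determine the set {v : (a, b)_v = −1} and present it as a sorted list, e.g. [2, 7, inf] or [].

Mod squares: a ≡ 4845, b ≡ 935. Check v ∈ {∞, 2, 3, 5, 7, 11, 13, 17, 19, 37, 41, 43}.
v=7: a=7^0·(≡4), b=7^2·(≡1) mod 7; (4|7)=+1, (1|7)=+1; (−1)^{0·2·3}·(+1)^2·(+1)^0 = +1.
v=13: a=13^2·(≡3), b=13^2·(≡10) mod 13; (3|13)=+1, (10|13)=+1; (−1)^{2·2·6}·(+1)^2·(+1)^2 = +1.
v=19: a=19^1·(≡18), b=19^2·(≡6) mod 19; (18|19)=-1, (6|19)=+1; (−1)^{1·2·9}·(-1)^2·(+1)^1 = +1.
v=17: a=17^1·(≡13), b=17^3·(≡2) mod 17; (13|17)=+1, (2|17)=+1; (−1)^{1·3·8}·(+1)^3·(+1)^1 = +1.
v=3: a=3^1·(≡1), b=3^6·(≡2) mod 3; (1|3)=+1, (2|3)=-1; (−1)^{1·6·1}·(+1)^6·(-1)^1 = -1.
v=41: a=41^0·(≡15), b=41^2·(≡16) mod 41; (15|41)=-1, (16|41)=+1; (−1)^{0·2·20}·(-1)^2·(+1)^0 = +1.
v=37: a=37^0·(≡2), b=37^-2·(≡16) mod 37; (2|37)=-1, (16|37)=+1; (−1)^{0·-2·18}·(-1)^-2·(+1)^0 = +1.
v=∞: 4845 > 0 and 935 > 0  ⇒  (a,b)_∞ = +1.
v=2: v_2(a)=-4, v_2(b)=2; units ≡ 5, 7 (mod 8); ε·ε+αω+βω = 0·1+-4·0+2·1 ≡ 0  ⇒  (a,b)_2 = +1.
v=5: a=5^1·(≡1), b=5^-1·(≡3) mod 5; (1|5)=+1, (3|5)=-1; (−1)^{1·-1·2}·(+1)^-1·(-1)^1 = -1.
v=43: a=43^0·(≡8), b=43^-2·(≡12) mod 43; (8|43)=-1, (12|43)=-1; (−1)^{0·-2·21}·(-1)^-2·(-1)^0 = +1.
v=11: a=11^0·(≡4), b=11^1·(≡7) mod 11; (4|11)=+1, (7|11)=-1; (−1)^{0·1·5}·(+1)^1·(-1)^0 = +1.
(4845, 935 / ℚ) ramifies at {3, 5}: a division algebra.

[3, 5]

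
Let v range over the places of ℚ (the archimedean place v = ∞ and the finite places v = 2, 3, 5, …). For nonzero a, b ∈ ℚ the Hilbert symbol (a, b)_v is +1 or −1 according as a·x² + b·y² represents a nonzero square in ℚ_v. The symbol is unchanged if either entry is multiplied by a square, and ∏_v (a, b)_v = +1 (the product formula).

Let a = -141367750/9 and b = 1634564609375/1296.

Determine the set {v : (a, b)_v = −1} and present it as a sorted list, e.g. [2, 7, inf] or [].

(a, b) ≡ (-5654710, 76415) mod (ℚ^×)²; places V = {2, 3, 5, 17, 29, 31, 37, ∞}.
(a,b)_∞: sgn(-5654710)=−, sgn(76415)=+, so +1.
(a,b)_31: α=1, u≡4; β=1, v≡28 (mod 31); (4|31)=+1, (28|31)=+1; sign (−1)^1·+1^1·+1^1 = -1.
(a,b)_2: α=1, β=-4; u≡5, v≡7 (mod 8); ε(u)ε(v)=0·1, αω(v)=1·0, βω(u)=-4·1; sum ≡ 0  ⇒  +1.
(a,b)_17: α=1, u≡8; β=1, v≡6 (mod 17); (8|17)=+1, (6|17)=-1; sign (−1)^0·+1^1·-1^1 = -1.
(a,b)_29: α=1, u≡7; β=1, v≡13 (mod 29); (7|29)=+1, (13|29)=+1; sign (−1)^0·+1^1·+1^1 = +1.
(a,b)_5: α=3, u≡2; β=7, v≡2 (mod 5); (2|5)=-1, (2|5)=-1; sign (−1)^0·-1^7·-1^3 = +1.
(a,b)_3: α=-2, u≡2; β=-4, v≡2 (mod 3); (2|3)=-1, (2|3)=-1; sign (−1)^0·-1^-4·-1^-2 = +1.
(a,b)_37: α=1, u≡2; β=2, v≡36 (mod 37); (2|37)=-1, (36|37)=+1; sign (−1)^0·-1^2·+1^1 = +1.
(-5654710, 76415 / ℚ) ramifies at {17, 31}: a division algebra.

[17, 31]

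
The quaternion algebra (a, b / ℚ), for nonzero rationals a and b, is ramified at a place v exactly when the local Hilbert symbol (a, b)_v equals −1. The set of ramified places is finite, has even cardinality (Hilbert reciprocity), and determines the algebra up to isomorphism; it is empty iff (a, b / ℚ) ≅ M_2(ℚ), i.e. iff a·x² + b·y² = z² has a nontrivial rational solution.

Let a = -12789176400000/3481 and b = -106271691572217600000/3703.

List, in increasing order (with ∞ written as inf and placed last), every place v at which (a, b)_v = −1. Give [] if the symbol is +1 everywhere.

(a, b) ≡ (-4290, -2730) mod (ℚ^×)²; places V = {2, 3, 5, 7, 11, 13, 23, 59, ∞}.
(a,b)_∞: sgn(-4290)=−, sgn(-2730)=−, so -1.
(a,b)_23: α=0, u≡17; β=-2, v≡20 (mod 23); (17|23)=-1, (20|23)=-1; sign (−1)^0·-1^-2·-1^0 = +1.
(a,b)_13: α=3, u≡6; β=7, v≡2 (mod 13); (6|13)=-1, (2|13)=-1; sign (−1)^0·-1^7·-1^3 = +1.
(a,b)_11: α=1, u≡6; β=2, v≡4 (mod 11); (6|11)=-1, (4|11)=+1; sign (−1)^0·-1^2·+1^1 = +1.
(a,b)_7: α=2, u≡2; β=-1, v≡4 (mod 7); (2|7)=+1, (4|7)=+1; sign (−1)^0·+1^-1·+1^2 = +1.
(a,b)_5: α=5, u≡2; β=5, v≡1 (mod 5); (2|5)=-1, (1|5)=+1; sign (−1)^0·-1^5·+1^5 = -1.
(a,b)_3: α=3, u≡1; β=7, v≡2 (mod 3); (1|3)=+1, (2|3)=-1; sign (−1)^1·+1^7·-1^3 = +1.
(a,b)_2: α=7, β=11; u≡7, v≡3 (mod 8); ε(u)ε(v)=1·1, αω(v)=7·1, βω(u)=11·0; sum ≡ 0  ⇒  +1.
(a,b)_59: α=-2, u≡5; β=0, v≡34 (mod 59); (5|59)=+1, (34|59)=-1; sign (−1)^0·+1^0·-1^-2 = +1.
Ram(-4290, -2730) = {5, ∞}; no ℚ_5-point on the conic.

[5, inf]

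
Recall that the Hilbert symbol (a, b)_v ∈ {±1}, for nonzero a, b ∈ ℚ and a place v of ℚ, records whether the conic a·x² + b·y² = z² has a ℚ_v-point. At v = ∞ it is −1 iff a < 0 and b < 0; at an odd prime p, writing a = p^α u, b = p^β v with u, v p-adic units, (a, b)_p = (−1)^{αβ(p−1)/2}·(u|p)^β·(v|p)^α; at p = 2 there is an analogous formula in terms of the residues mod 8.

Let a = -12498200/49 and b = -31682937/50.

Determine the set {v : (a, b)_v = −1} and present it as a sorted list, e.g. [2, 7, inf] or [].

(a, b) ≡ (-124982, -374946) mod (ℚ^×)²; places V = {2, 3, 5, 7, 11, 13, 19, 23, ∞}.
(a,b)_7: α=-2, u≡6; β=0, v≡1 (mod 7); (6|7)=-1, (1|7)=+1; sign (−1)^0·-1^0·+1^-2 = +1.
(a,b)_2: α=3, β=-1; u≡5, v≡7 (mod 8); ε(u)ε(v)=0·1, αω(v)=3·0, βω(u)=-1·1; sum ≡ 1  ⇒  -1.
(a,b)_13: α=1, u≡8; β=3, v≡2 (mod 13); (8|13)=-1, (2|13)=-1; sign (−1)^0·-1^3·-1^1 = +1.
(a,b)_19: α=1, u≡12; β=1, v≡1 (mod 19); (12|19)=-1, (1|19)=+1; sign (−1)^1·-1^1·+1^1 = +1.
(a,b)_∞: sgn(-124982)=−, sgn(-374946)=−, so -1.
(a,b)_11: α=1, u≡9; β=1, v≡1 (mod 11); (9|11)=+1, (1|11)=+1; sign (−1)^1·+1^1·+1^1 = -1.
(a,b)_5: α=2, u≡3; β=-2, v≡4 (mod 5); (3|5)=-1, (4|5)=+1; sign (−1)^0·-1^-2·+1^2 = +1.
(a,b)_23: α=1, u≡7; β=1, v≡5 (mod 23); (7|23)=-1, (5|23)=-1; sign (−1)^1·-1^1·-1^1 = -1.
(a,b)_3: α=0, u≡1; β=1, v≡1 (mod 3); (1|3)=+1, (1|3)=+1; sign (−1)^0·+1^1·+1^0 = +1.
|Ram(-124982, -374946)| = 4, even; anisotropic at {2, 11, 23, ∞}.

[2, 11, 23, inf]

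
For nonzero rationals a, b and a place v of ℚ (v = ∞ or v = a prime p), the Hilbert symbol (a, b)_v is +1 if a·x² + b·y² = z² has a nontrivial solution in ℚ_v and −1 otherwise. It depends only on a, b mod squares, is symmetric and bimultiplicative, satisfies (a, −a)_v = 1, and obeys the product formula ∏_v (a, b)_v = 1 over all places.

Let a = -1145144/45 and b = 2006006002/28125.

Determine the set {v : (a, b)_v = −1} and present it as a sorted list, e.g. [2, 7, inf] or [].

(a, b) ≡ (-70, 10010) mod (ℚ^×)²; places V = {2, 3, 5, 7, 11, 13, ∞}.
(a,b)_7: α=1, u≡4; β=3, v≡2 (mod 7); (4|7)=+1, (2|7)=+1; sign (−1)^1·+1^3·+1^1 = -1.
(a,b)_2: α=3, β=1; u≡5, v≡5 (mod 8); ε(u)ε(v)=0·0, αω(v)=3·1, βω(u)=1·1; sum ≡ 0  ⇒  +1.
(a,b)_3: α=-2, u≡2; β=-2, v≡2 (mod 3); (2|3)=-1, (2|3)=-1; sign (−1)^0·-1^-2·-1^-2 = +1.
(a,b)_11: α=2, u≡7; β=3, v≡6 (mod 11); (7|11)=-1, (6|11)=-1; sign (−1)^0·-1^3·-1^2 = -1.
(a,b)_13: α=2, u≡6; β=3, v≡4 (mod 13); (6|13)=-1, (4|13)=+1; sign (−1)^0·-1^3·+1^2 = -1.
(a,b)_∞: sgn(-70)=−, sgn(10010)=+, so +1.
(a,b)_5: α=-1, u≡4; β=-5, v≡3 (mod 5); (4|5)=+1, (3|5)=-1; sign (−1)^0·+1^-5·-1^-1 = -1.
|Ram(-70, 10010)| = 4, even; anisotropic at {5, 7, 11, 13}.

[5, 7, 11, 13]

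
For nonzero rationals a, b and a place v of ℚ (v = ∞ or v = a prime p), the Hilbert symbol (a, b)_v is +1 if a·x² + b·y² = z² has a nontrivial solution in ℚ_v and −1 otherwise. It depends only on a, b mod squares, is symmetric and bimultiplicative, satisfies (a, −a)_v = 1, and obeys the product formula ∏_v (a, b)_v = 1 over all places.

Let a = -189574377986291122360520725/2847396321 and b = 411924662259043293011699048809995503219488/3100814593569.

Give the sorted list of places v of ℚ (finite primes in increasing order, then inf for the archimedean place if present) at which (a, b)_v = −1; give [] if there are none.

[2, 37, 41, 43]

Mod squares: a ≡ -380029, b ≡ 4044322. Check v ∈ {∞, 2, 3, 5, 7, 11, 13, 23, 31, 37, 41, 43, 47}.
v=7: a=7^-4·(≡4), b=7^-4·(≡4) mod 7; (4|7)=+1, (4|7)=+1; (−1)^{-4·-4·3}·(+1)^-4·(+1)^-4 = +1.
v=2: v_2(a)=0, v_2(b)=5; units ≡ 3, 1 (mod 8); ε·ε+αω+βω = 1·0+0·0+5·1 ≡ 1  ⇒  (a,b)_2 = -1.
v=∞: -380029 < 0 and 4044322 > 0  ⇒  (a,b)_∞ = +1.
v=23: a=23^1·(≡5), b=23^2·(≡2) mod 23; (5|23)=-1, (2|23)=+1; (−1)^{1·2·11}·(-1)^2·(+1)^1 = +1.
v=47: a=47^4·(≡41), b=47^6·(≡45) mod 47; (41|47)=-1, (45|47)=-1; (−1)^{4·6·23}·(-1)^6·(-1)^4 = +1.
v=37: a=37^2·(≡24), b=37^3·(≡18) mod 37; (24|37)=-1, (18|37)=-1; (−1)^{2·3·18}·(-1)^3·(-1)^2 = -1.
v=31: a=31^3·(≡29), b=31^5·(≡7) mod 31; (29|31)=-1, (7|31)=+1; (−1)^{3·5·15}·(-1)^5·(+1)^3 = +1.
v=43: a=43^2·(≡20), b=43^3·(≡11) mod 43; (20|43)=-1, (11|43)=+1; (−1)^{2·3·21}·(-1)^3·(+1)^2 = -1.
v=3: a=3^-4·(≡2), b=3^-6·(≡1) mod 3; (2|3)=-1, (1|3)=+1; (−1)^{-4·-6·1}·(-1)^-6·(+1)^-4 = +1.
v=5: a=5^2·(≡1), b=5^0·(≡2) mod 5; (1|5)=+1, (2|5)=-1; (−1)^{2·0·2}·(+1)^0·(-1)^2 = +1.
v=41: a=41^3·(≡12), b=41^5·(≡1) mod 41; (12|41)=-1, (1|41)=+1; (−1)^{3·5·20}·(-1)^5·(+1)^3 = -1.
v=11: a=11^-4·(≡7), b=11^-6·(≡10) mod 11; (7|11)=-1, (10|11)=-1; (−1)^{-4·-6·5}·(-1)^-6·(-1)^-4 = +1.
v=13: a=13^1·(≡12), b=13^2·(≡10) mod 13; (12|13)=+1, (10|13)=+1; (−1)^{1·2·6}·(+1)^2·(+1)^1 = +1.
Ram(-380029, 4044322) = {2, 37, 41, 43}; no ℚ_2-point on the conic.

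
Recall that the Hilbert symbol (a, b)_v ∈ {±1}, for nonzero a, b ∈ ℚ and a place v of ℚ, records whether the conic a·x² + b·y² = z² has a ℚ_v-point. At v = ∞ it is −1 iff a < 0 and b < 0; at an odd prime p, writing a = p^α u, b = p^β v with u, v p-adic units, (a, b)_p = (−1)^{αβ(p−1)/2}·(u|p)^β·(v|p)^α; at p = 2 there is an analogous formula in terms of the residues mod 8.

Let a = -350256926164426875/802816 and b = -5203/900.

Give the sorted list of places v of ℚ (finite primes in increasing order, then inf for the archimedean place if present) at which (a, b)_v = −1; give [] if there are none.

[3, 19, 37, inf]

Mod squares: a ≡ -30924267, b ≡ -43. Check v ∈ {∞, 2, 3, 5, 7, 11, 19, 31, 37, 43}.
v=11: a=11^3·(≡6), b=11^2·(≡5) mod 11; (6|11)=-1, (5|11)=+1; (−1)^{3·2·5}·(-1)^2·(+1)^3 = +1.
v=2: v_2(a)=-14, v_2(b)=-2; units ≡ 5, 5 (mod 8); ε·ε+αω+βω = 0·0+-14·1+-2·1 ≡ 0  ⇒  (a,b)_2 = +1.
v=19: a=19^1·(≡16), b=19^0·(≡14) mod 19; (16|19)=+1, (14|19)=-1; (−1)^{1·0·9}·(+1)^0·(-1)^1 = -1.
v=7: a=7^-2·(≡2), b=7^0·(≡3) mod 7; (2|7)=+1, (3|7)=-1; (−1)^{-2·0·3}·(+1)^0·(-1)^-2 = +1.
v=43: a=43^3·(≡17), b=43^1·(≡26) mod 43; (17|43)=+1, (26|43)=-1; (−1)^{3·1·21}·(+1)^1·(-1)^3 = +1.
v=∞: -30924267 < 0 and -43 < 0  ⇒  (a,b)_∞ = -1.
v=37: a=37^1·(≡18), b=37^0·(≡32) mod 37; (18|37)=-1, (32|37)=-1; (−1)^{1·0·18}·(-1)^0·(-1)^1 = -1.
v=31: a=31^1·(≡24), b=31^0·(≡5) mod 31; (24|31)=-1, (5|31)=+1; (−1)^{1·0·15}·(-1)^0·(+1)^1 = +1.
v=3: a=3^5·(≡1), b=3^-2·(≡2) mod 3; (1|3)=+1, (2|3)=-1; (−1)^{5·-2·1}·(+1)^-2·(-1)^5 = -1.
v=5: a=5^4·(≡2), b=5^-2·(≡2) mod 5; (2|5)=-1, (2|5)=-1; (−1)^{4·-2·2}·(-1)^-2·(-1)^4 = +1.
(-30924267, -43 / ℚ) ramifies at {3, 19, 37, ∞}: a division algebra.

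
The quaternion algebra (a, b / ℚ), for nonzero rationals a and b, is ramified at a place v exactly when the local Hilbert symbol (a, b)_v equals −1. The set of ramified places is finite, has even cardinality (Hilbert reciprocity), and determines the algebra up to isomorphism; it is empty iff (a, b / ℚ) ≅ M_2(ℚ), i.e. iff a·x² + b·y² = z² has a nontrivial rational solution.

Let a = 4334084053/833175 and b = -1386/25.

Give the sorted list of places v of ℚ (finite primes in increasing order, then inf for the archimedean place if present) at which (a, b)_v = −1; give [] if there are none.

(a, b) ≡ (91, -154) mod (ℚ^×)²; places V = {2, 3, 5, 7, 11, 13, 19, 23, 31, ∞}.
(a,b)_5: α=-2, u≡4; β=-2, v≡4 (mod 5); (4|5)=+1, (4|5)=+1; sign (−1)^0·+1^-2·+1^-2 = +1.
(a,b)_∞: sgn(91)=+, sgn(-154)=−, so +1.
(a,b)_13: α=1, u≡2; β=0, v≡8 (mod 13); (2|13)=-1, (8|13)=-1; sign (−1)^0·-1^0·-1^1 = -1.
(a,b)_11: α=0, u≡1; β=1, v≡2 (mod 11); (1|11)=+1, (2|11)=-1; sign (−1)^0·+1^1·-1^0 = +1.
(a,b)_23: α=-2, u≡19; β=0, v≡20 (mod 23); (19|23)=-1, (20|23)=-1; sign (−1)^0·-1^0·-1^-2 = +1.
(a,b)_7: α=-1, u≡3; β=1, v≡3 (mod 7); (3|7)=-1, (3|7)=-1; sign (−1)^1·-1^1·-1^-1 = -1.
(a,b)_19: α=2, u≡12; β=0, v≡16 (mod 19); (12|19)=-1, (16|19)=+1; sign (−1)^0·-1^0·+1^2 = +1.
(a,b)_31: α=4, u≡30; β=0, v≡14 (mod 31); (30|31)=-1, (14|31)=+1; sign (−1)^0·-1^0·+1^4 = +1.
(a,b)_3: α=-2, u≡1; β=2, v≡2 (mod 3); (1|3)=+1, (2|3)=-1; sign (−1)^0·+1^2·-1^-2 = +1.
(a,b)_2: α=0, β=1; u≡3, v≡3 (mod 8); ε(u)ε(v)=1·1, αω(v)=0·1, βω(u)=1·1; sum ≡ 0  ⇒  +1.
(91, -154 / ℚ) ramifies at {7, 13}: a division algebra.

[7, 13]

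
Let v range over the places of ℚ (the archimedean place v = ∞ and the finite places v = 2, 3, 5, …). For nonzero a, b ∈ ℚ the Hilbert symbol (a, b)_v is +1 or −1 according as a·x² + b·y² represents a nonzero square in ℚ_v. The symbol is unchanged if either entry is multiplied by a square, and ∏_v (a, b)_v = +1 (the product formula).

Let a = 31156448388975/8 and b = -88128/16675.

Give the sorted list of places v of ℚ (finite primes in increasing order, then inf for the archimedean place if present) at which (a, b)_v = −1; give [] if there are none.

Mod squares: a ≡ 182081662, b ≡ -11339. Check v ∈ {∞, 2, 3, 5, 7, 13, 17, 23, 29, 31, 37}.
v=2: v_2(a)=-3, v_2(b)=6; units ≡ 7, 5 (mod 8); ε·ε+αω+βω = 1·0+-3·1+6·0 ≡ 1  ⇒  (a,b)_2 = -1.
v=29: a=29^1·(≡28), b=29^-1·(≡11) mod 29; (28|29)=+1, (11|29)=-1; (−1)^{1·-1·14}·(+1)^-1·(-1)^1 = -1.
v=17: a=17^1·(≡12), b=17^1·(≡8) mod 17; (12|17)=-1, (8|17)=+1; (−1)^{1·1·8}·(-1)^1·(+1)^1 = -1.
v=31: a=31^1·(≡1), b=31^0·(≡19) mod 31; (1|31)=+1, (19|31)=+1; (−1)^{1·0·15}·(+1)^0·(+1)^1 = +1.
v=23: a=23^1·(≡20), b=23^-1·(≡16) mod 23; (20|23)=-1, (16|23)=+1; (−1)^{1·-1·11}·(-1)^-1·(+1)^1 = +1.
v=5: a=5^2·(≡3), b=5^-2·(≡1) mod 5; (3|5)=-1, (1|5)=+1; (−1)^{2·-2·2}·(-1)^-2·(+1)^2 = +1.
v=7: a=7^1·(≡2), b=7^0·(≡2) mod 7; (2|7)=+1, (2|7)=+1; (−1)^{1·0·3}·(+1)^0·(+1)^1 = +1.
v=3: a=3^4·(≡1), b=3^4·(≡1) mod 3; (1|3)=+1, (1|3)=+1; (−1)^{4·4·1}·(+1)^4·(+1)^4 = +1.
v=37: a=37^1·(≡2), b=37^0·(≡18) mod 37; (2|37)=-1, (18|37)=-1; (−1)^{1·0·18}·(-1)^0·(-1)^1 = -1.
v=13: a=13^2·(≡4), b=13^0·(≡10) mod 13; (4|13)=+1, (10|13)=+1; (−1)^{2·0·6}·(+1)^0·(+1)^2 = +1.
v=∞: 182081662 > 0 and -11339 < 0  ⇒  (a,b)_∞ = +1.
(182081662, -11339 / ℚ) ramifies at {2, 17, 29, 37}: a division algebra.

[2, 17, 29, 37]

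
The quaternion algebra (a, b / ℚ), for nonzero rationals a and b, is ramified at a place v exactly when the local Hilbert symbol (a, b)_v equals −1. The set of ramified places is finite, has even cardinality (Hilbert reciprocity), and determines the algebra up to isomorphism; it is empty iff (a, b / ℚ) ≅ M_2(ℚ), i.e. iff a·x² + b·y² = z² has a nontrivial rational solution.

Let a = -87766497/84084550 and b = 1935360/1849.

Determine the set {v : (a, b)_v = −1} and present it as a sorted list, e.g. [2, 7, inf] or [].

[2, 13]

Mod squares: a ≡ -6006, b ≡ 210. Check v ∈ {∞, 2, 3, 5, 7, 11, 13, 17, 23, 43}.
v=∞: -6006 < 0 and 210 > 0  ⇒  (a,b)_∞ = +1.
v=43: a=43^0·(≡21), b=43^-2·(≡16) mod 43; (21|43)=+1, (16|43)=+1; (−1)^{0·-2·21}·(+1)^-2·(+1)^0 = +1.
v=13: a=13^1·(≡2), b=13^0·(≡8) mod 13; (2|13)=-1, (8|13)=-1; (−1)^{1·0·6}·(-1)^0·(-1)^1 = -1.
v=5: a=5^-2·(≡4), b=5^1·(≡3) mod 5; (4|5)=+1, (3|5)=-1; (−1)^{-2·1·2}·(+1)^1·(-1)^-2 = +1.
v=23: a=23^-2·(≡5), b=23^0·(≡13) mod 23; (5|23)=-1, (13|23)=+1; (−1)^{-2·0·11}·(-1)^0·(+1)^-2 = +1.
v=7: a=7^3·(≡5), b=7^1·(≡1) mod 7; (5|7)=-1, (1|7)=+1; (−1)^{3·1·3}·(-1)^1·(+1)^3 = +1.
v=3: a=3^9·(≡2), b=3^3·(≡1) mod 3; (2|3)=-1, (1|3)=+1; (−1)^{9·3·1}·(-1)^3·(+1)^9 = +1.
v=11: a=11^-1·(≡4), b=11^0·(≡9) mod 11; (4|11)=+1, (9|11)=+1; (−1)^{-1·0·5}·(+1)^0·(+1)^-1 = +1.
v=2: v_2(a)=-1, v_2(b)=11; units ≡ 5, 1 (mod 8); ε·ε+αω+βω = 0·0+-1·0+11·1 ≡ 1  ⇒  (a,b)_2 = -1.
v=17: a=17^-2·(≡14), b=17^0·(≡14) mod 17; (14|17)=-1, (14|17)=-1; (−1)^{-2·0·8}·(-1)^0·(-1)^-2 = +1.
(-6006, 210 / ℚ) ramifies at {2, 13}: a division algebra.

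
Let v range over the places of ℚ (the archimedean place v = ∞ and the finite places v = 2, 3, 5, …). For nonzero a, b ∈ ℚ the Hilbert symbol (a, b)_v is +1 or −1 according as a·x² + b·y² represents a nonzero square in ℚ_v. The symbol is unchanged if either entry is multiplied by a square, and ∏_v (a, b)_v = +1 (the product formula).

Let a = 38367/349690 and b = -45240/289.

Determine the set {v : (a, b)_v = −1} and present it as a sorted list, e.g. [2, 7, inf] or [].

(a, b) ≡ (870, -11310) mod (ℚ^×)²; places V = {2, 3, 5, 7, 11, 13, 17, 29, ∞}.
(a,b)_2: α=-1, β=3; u≡3, v≡1 (mod 8); ε(u)ε(v)=1·0, αω(v)=-1·0, βω(u)=3·1; sum ≡ 1  ⇒  -1.
(a,b)_29: α=1, u≡24; β=1, v≡23 (mod 29); (24|29)=+1, (23|29)=+1; sign (−1)^0·+1^1·+1^1 = +1.
(a,b)_17: α=-2, u≡5; β=-2, v≡14 (mod 17); (5|17)=-1, (14|17)=-1; sign (−1)^0·-1^-2·-1^-2 = +1.
(a,b)_11: α=-2, u≡4; β=0, v≡1 (mod 11); (4|11)=+1, (1|11)=+1; sign (−1)^0·+1^0·+1^-2 = +1.
(a,b)_3: α=3, u≡2; β=1, v≡1 (mod 3); (2|3)=-1, (1|3)=+1; sign (−1)^1·-1^1·+1^3 = +1.
(a,b)_7: α=2, u≡4; β=0, v≡4 (mod 7); (4|7)=+1, (4|7)=+1; sign (−1)^0·+1^0·+1^2 = +1.
(a,b)_5: α=-1, u≡4; β=1, v≡3 (mod 5); (4|5)=+1, (3|5)=-1; sign (−1)^0·+1^1·-1^-1 = -1.
(a,b)_∞: sgn(870)=+, sgn(-11310)=−, so +1.
(a,b)_13: α=0, u≡10; β=1, v≡10 (mod 13); (10|13)=+1, (10|13)=+1; sign (−1)^0·+1^1·+1^0 = +1.
(870, -11310 / ℚ) ramifies at {2, 5}: a division algebra.

[2, 5]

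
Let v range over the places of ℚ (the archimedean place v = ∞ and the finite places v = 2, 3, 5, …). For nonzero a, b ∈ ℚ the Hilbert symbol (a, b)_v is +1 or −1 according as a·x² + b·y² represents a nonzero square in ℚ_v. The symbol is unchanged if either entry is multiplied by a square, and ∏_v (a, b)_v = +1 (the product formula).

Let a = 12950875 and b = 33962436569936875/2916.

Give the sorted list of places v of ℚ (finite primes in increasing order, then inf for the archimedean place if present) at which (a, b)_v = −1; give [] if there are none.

[2, 13, 37, 41]

(a, b) ≡ (1435, 216931) mod (ℚ^×)²; places V = {2, 3, 5, 7, 11, 13, 17, 19, 37, 41, ∞}.
(a,b)_19: α=2, u≡3; β=2, v≡3 (mod 19); (3|19)=-1, (3|19)=-1; sign (−1)^0·-1^2·-1^2 = +1.
(a,b)_41: α=1, u≡11; β=1, v≡4 (mod 41); (11|41)=-1, (4|41)=+1; sign (−1)^0·-1^1·+1^1 = -1.
(a,b)_2: α=0, β=-2; u≡3, v≡3 (mod 8); ε(u)ε(v)=1·1, αω(v)=0·1, βω(u)=-2·1; sum ≡ 1  ⇒  -1.
(a,b)_∞: sgn(1435)=+, sgn(216931)=+, so +1.
(a,b)_3: α=0, u≡1; β=-6, v≡1 (mod 3); (1|3)=+1, (1|3)=+1; sign (−1)^0·+1^-6·+1^0 = +1.
(a,b)_37: α=0, u≡24; β=1, v≡31 (mod 37); (24|37)=-1, (31|37)=-1; sign (−1)^0·-1^1·-1^0 = -1.
(a,b)_7: α=1, u≡4; β=4, v≡4 (mod 7); (4|7)=+1, (4|7)=+1; sign (−1)^0·+1^4·+1^1 = +1.
(a,b)_13: α=0, u≡2; β=1, v≡7 (mod 13); (2|13)=-1, (7|13)=-1; sign (−1)^0·-1^1·-1^0 = -1.
(a,b)_5: α=3, u≡2; β=4, v≡4 (mod 5); (2|5)=-1, (4|5)=+1; sign (−1)^0·-1^4·+1^3 = +1.
(a,b)_11: α=0, u≡3; β=1, v≡5 (mod 11); (3|11)=+1, (5|11)=+1; sign (−1)^0·+1^1·+1^0 = +1.
(a,b)_17: α=0, u≡3; β=2, v≡3 (mod 17); (3|17)=-1, (3|17)=-1; sign (−1)^0·-1^2·-1^0 = +1.
|Ram(1435, 216931)| = 4, even; anisotropic at {2, 13, 37, 41}.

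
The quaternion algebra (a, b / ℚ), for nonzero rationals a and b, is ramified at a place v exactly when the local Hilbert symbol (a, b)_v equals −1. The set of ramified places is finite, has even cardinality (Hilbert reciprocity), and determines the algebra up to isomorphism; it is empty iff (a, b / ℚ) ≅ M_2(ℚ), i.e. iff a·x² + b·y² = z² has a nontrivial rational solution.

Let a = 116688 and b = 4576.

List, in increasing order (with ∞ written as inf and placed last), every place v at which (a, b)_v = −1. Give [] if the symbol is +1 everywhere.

[2, 11, 13, 17]

(a, b) ≡ (7293, 286) mod (ℚ^×)²; places V = {2, 3, 11, 13, 17, ∞}.
(a,b)_13: α=1, u≡6; β=1, v≡1 (mod 13); (6|13)=-1, (1|13)=+1; sign (−1)^0·-1^1·+1^1 = -1.
(a,b)_3: α=1, u≡1; β=0, v≡1 (mod 3); (1|3)=+1, (1|3)=+1; sign (−1)^0·+1^0·+1^1 = +1.
(a,b)_17: α=1, u≡13; β=0, v≡3 (mod 17); (13|17)=+1, (3|17)=-1; sign (−1)^0·+1^0·-1^1 = -1.
(a,b)_2: α=4, β=5; u≡5, v≡7 (mod 8); ε(u)ε(v)=0·1, αω(v)=4·0, βω(u)=5·1; sum ≡ 1  ⇒  -1.
(a,b)_11: α=1, u≡4; β=1, v≡9 (mod 11); (4|11)=+1, (9|11)=+1; sign (−1)^1·+1^1·+1^1 = -1.
(a,b)_∞: sgn(7293)=+, sgn(286)=+, so +1.
(7293, 286 / ℚ) ramifies at {2, 11, 13, 17}: a division algebra.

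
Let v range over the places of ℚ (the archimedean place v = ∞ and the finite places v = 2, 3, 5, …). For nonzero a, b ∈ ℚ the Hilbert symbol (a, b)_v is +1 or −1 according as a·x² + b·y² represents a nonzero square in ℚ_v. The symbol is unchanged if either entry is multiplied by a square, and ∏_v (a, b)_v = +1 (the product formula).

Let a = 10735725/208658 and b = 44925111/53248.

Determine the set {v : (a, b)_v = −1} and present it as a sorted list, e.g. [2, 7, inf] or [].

[2, 3]

Mod squares: a ≡ 42, b ≡ 3003. Check v ∈ {∞, 2, 3, 5, 7, 11, 13, 17, 19}.
v=3: a=3^1·(≡2), b=3^5·(≡2) mod 3; (2|3)=-1, (2|3)=-1; (−1)^{1·5·1}·(-1)^5·(-1)^1 = -1.
v=17: a=17^-2·(≡9), b=17^0·(≡11) mod 17; (9|17)=+1, (11|17)=-1; (−1)^{-2·0·8}·(+1)^0·(-1)^-2 = +1.
v=2: v_2(a)=-1, v_2(b)=-12; units ≡ 5, 3 (mod 8); ε·ε+αω+βω = 0·1+-1·1+-12·1 ≡ 1  ⇒  (a,b)_2 = -1.
v=11: a=11^2·(≡1), b=11^1·(≡4) mod 11; (1|11)=+1, (4|11)=+1; (−1)^{2·1·5}·(+1)^1·(+1)^2 = +1.
v=5: a=5^2·(≡3), b=5^0·(≡2) mod 5; (3|5)=-1, (2|5)=-1; (−1)^{2·0·2}·(-1)^0·(-1)^2 = +1.
v=7: a=7^1·(≡5), b=7^5·(≡1) mod 7; (5|7)=-1, (1|7)=+1; (−1)^{1·5·3}·(-1)^5·(+1)^1 = +1.
v=∞: 42 > 0 and 3003 > 0  ⇒  (a,b)_∞ = +1.
v=19: a=19^-2·(≡17), b=19^0·(≡1) mod 19; (17|19)=+1, (1|19)=+1; (−1)^{-2·0·9}·(+1)^0·(+1)^-2 = +1.
v=13: a=13^2·(≡9), b=13^-1·(≡10) mod 13; (9|13)=+1, (10|13)=+1; (−1)^{2·-1·6}·(+1)^-1·(+1)^2 = +1.
|Ram(42, 3003)| = 2, even; anisotropic at {2, 3}.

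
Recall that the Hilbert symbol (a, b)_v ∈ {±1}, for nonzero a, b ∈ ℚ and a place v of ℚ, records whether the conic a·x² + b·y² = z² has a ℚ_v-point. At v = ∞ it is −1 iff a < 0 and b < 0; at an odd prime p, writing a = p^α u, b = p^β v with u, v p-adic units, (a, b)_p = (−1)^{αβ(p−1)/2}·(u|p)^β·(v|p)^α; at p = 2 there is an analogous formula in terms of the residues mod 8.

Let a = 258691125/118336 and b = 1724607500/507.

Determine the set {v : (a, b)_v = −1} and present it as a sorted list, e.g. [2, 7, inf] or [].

[11, 31]

(a, b) ≡ (35805, 7161) mod (ℚ^×)²; places V = {2, 3, 5, 7, 11, 13, 17, 31, 43, ∞}.
(a,b)_31: α=1, u≡19; β=1, v≡5 (mod 31); (19|31)=+1, (5|31)=+1; sign (−1)^1·+1^1·+1^1 = -1.
(a,b)_5: α=3, u≡4; β=4, v≡1 (mod 5); (4|5)=+1, (1|5)=+1; sign (−1)^0·+1^4·+1^3 = +1.
(a,b)_11: α=1, u≡10; β=1, v≡6 (mod 11); (10|11)=-1, (6|11)=-1; sign (−1)^1·-1^1·-1^1 = -1.
(a,b)_13: α=0, u≡3; β=-2, v≡6 (mod 13); (3|13)=+1, (6|13)=-1; sign (−1)^0·+1^-2·-1^0 = +1.
(a,b)_2: α=-6, β=2; u≡5, v≡1 (mod 8); ε(u)ε(v)=0·0, αω(v)=-6·0, βω(u)=2·1; sum ≡ 0  ⇒  +1.
(a,b)_17: α=2, u≡10; β=2, v≡9 (mod 17); (10|17)=-1, (9|17)=+1; sign (−1)^0·-1^2·+1^2 = +1.
(a,b)_∞: sgn(35805)=+, sgn(7161)=+, so +1.
(a,b)_43: α=-2, u≡28; β=0, v≡4 (mod 43); (28|43)=-1, (4|43)=+1; sign (−1)^0·-1^0·+1^-2 = +1.
(a,b)_7: α=1, u≡5; β=1, v≡1 (mod 7); (5|7)=-1, (1|7)=+1; sign (−1)^1·-1^1·+1^1 = +1.
(a,b)_3: α=1, u≡1; β=-1, v≡2 (mod 3); (1|3)=+1, (2|3)=-1; sign (−1)^1·+1^-1·-1^1 = +1.
Ram(35805, 7161) = {11, 31}; no ℚ_11-point on the conic.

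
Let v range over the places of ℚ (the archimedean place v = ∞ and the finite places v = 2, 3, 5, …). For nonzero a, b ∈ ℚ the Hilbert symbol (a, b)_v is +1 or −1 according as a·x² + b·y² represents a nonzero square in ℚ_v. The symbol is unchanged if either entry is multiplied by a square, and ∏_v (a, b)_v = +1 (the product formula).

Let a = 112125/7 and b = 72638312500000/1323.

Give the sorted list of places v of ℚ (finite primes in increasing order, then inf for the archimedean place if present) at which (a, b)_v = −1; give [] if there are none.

[3, 5, 7, 23]

(a, b) ≡ (31395, 390) mod (ℚ^×)²; places V = {2, 3, 5, 7, 13, 23, ∞}.
(a,b)_∞: sgn(31395)=+, sgn(390)=+, so +1.
(a,b)_7: α=-1, u≡6; β=-2, v≡5 (mod 7); (6|7)=-1, (5|7)=-1; sign (−1)^0·-1^-2·-1^-1 = -1.
(a,b)_23: α=1, u≡13; β=2, v≡7 (mod 23); (13|23)=+1, (7|23)=-1; sign (−1)^0·+1^2·-1^1 = -1.
(a,b)_13: α=1, u≡12; β=3, v≡1 (mod 13); (12|13)=+1, (1|13)=+1; sign (−1)^0·+1^3·+1^1 = +1.
(a,b)_3: α=1, u≡1; β=-3, v≡1 (mod 3); (1|3)=+1, (1|3)=+1; sign (−1)^1·+1^-3·+1^1 = -1.
(a,b)_5: α=3, u≡1; β=9, v≡2 (mod 5); (1|5)=+1, (2|5)=-1; sign (−1)^0·+1^9·-1^3 = -1.
(a,b)_2: α=0, β=5; u≡3, v≡3 (mod 8); ε(u)ε(v)=1·1, αω(v)=0·1, βω(u)=5·1; sum ≡ 0  ⇒  +1.
|Ram(31395, 390)| = 4, even; anisotropic at {3, 5, 7, 23}.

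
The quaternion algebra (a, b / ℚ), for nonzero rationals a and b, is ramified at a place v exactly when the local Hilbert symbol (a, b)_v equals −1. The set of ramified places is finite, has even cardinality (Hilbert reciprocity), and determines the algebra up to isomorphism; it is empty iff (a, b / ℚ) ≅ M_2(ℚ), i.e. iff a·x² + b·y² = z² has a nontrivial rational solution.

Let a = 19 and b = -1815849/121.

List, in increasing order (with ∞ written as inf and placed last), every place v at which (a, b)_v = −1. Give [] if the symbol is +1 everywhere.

Mod squares: a ≡ 19, b ≡ -201761. Check v ∈ {∞, 2, 3, 7, 11, 19, 37, 41}.
v=7: a=7^0·(≡5), b=7^1·(≡3) mod 7; (5|7)=-1, (3|7)=-1; (−1)^{0·1·3}·(-1)^1·(-1)^0 = -1.
v=19: a=19^1·(≡1), b=19^1·(≡8) mod 19; (1|19)=+1, (8|19)=-1; (−1)^{1·1·9}·(+1)^1·(-1)^1 = +1.
v=2: v_2(a)=0, v_2(b)=0; units ≡ 3, 7 (mod 8); ε·ε+αω+βω = 1·1+0·0+0·1 ≡ 1  ⇒  (a,b)_2 = -1.
v=11: a=11^0·(≡8), b=11^-2·(≡9) mod 11; (8|11)=-1, (9|11)=+1; (−1)^{0·-2·5}·(-1)^-2·(+1)^0 = +1.
v=∞: 19 > 0 and -201761 < 0  ⇒  (a,b)_∞ = +1.
v=3: a=3^0·(≡1), b=3^2·(≡1) mod 3; (1|3)=+1, (1|3)=+1; (−1)^{0·2·1}·(+1)^2·(+1)^0 = +1.
v=37: a=37^0·(≡19), b=37^1·(≡17) mod 37; (19|37)=-1, (17|37)=-1; (−1)^{0·1·18}·(-1)^1·(-1)^0 = -1.
v=41: a=41^0·(≡19), b=41^1·(≡25) mod 41; (19|41)=-1, (25|41)=+1; (−1)^{0·1·20}·(-1)^1·(+1)^0 = -1.
Ram(19, -201761) = {2, 7, 37, 41}; no ℚ_2-point on the conic.

[2, 7, 37, 41]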